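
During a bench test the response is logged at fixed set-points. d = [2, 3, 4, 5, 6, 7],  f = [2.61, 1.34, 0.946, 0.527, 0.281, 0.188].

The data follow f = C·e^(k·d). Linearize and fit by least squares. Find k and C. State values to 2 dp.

Taking logs, ln f = k·d + ln C, so regress ln f on d.
Σd = 27.0000, Σ(d)² = 139.0000, Σln f = -2.3848, Σd·ln f = -19.9437.
Equations: 139.0000·k + 27.0000·ln C = -19.9437;  27.0000·k + 6·ln C = -2.3848.
Slope k = (n·Σd·ln f − Σd·Σln f)/(n·Σ(d)² − (Σd)²) = (6·-19.9437 − 27.0000·-2.3848)/105.0000 = -0.52642; ln C = (Σln f − k·Σd)/n = 1.97141, so C = exp(1.97141) = 7.18082.

k = -0.53, C = 7.18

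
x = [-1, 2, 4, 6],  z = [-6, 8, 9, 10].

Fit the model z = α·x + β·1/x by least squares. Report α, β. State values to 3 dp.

Normal-equation sums: Σx·x = 57, Σx·1/x = 4, Σ1/x·1/x = 193/144.
And Σx·z = 118, Σ1/x·z = 167/12.
MᵀM·[α, β]ᵀ = Mᵀz becomes [[57, 4]; [4, 193/144]]·[α, β]ᵀ = [118, 167/12]ᵀ.
Determinant 57·(193/144) − 4² = 2899/48.
α = (118·(193/144) − 4·(167/12))/(2899/48) = 14758/8697; β = (57·(167/12) − 4·118)/(2899/48) = 15420/2899.

α = 1.697, β = 5.319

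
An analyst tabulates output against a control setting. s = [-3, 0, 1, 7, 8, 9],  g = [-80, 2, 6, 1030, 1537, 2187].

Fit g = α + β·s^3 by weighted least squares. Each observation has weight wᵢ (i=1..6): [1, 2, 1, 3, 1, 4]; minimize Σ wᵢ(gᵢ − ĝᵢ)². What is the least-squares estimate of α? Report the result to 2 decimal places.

α = 1.97

The normal system XᵀWX·[α, β]ᵀ = XᵀWg is [[12, 4431]; [4431, 2741585]]·[α, β]ᵀ = [13305, 8226272]ᵀ.
Determinant 12·2741585 − 4431² = 13265259.
α = (13305·2741585 − 4431·8226272)/13265259 = 1246533/631679; β = (12·8226272 − 4431·13305)/13265259 = 13253603/4421753.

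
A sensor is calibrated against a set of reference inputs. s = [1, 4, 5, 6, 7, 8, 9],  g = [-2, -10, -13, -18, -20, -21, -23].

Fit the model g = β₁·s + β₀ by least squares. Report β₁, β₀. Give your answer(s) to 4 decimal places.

Sums needed: Σs·s = 272, Σs = 40, Σ1 = 7.
Right-hand side: Σs·g = -730, Σg = -107.
XᵀX·[β₁, β₀]ᵀ = Xᵀg becomes [[272, 40]; [40, 7]]·[β₁, β₀]ᵀ = [-730, -107]ᵀ.
Determinant 272·7 − 40² = 304.
β₁ = ((-730)·7 − 40·(-107))/304 = -415/152; β₀ = (272·(-107) − 40·(-730))/304 = 6/19.

β₁ = -2.7303, β₀ = 0.3158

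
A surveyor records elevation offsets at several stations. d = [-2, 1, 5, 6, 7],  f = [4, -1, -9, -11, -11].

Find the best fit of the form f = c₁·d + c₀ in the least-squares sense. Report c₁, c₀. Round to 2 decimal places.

Compute the Gram sums: Σd·d = 115, Σd = 17, Σ1 = 5.
Right-hand side: Σd·f = -197, Σf = -28.
Determinant 115·5 − 17² = 286.
c₁ = ((-197)·5 − 17·(-28))/286 = -509/286; c₀ = (115·(-28) − 17·(-197))/286 = 129/286.

c₁ = -1.78, c₀ = 0.45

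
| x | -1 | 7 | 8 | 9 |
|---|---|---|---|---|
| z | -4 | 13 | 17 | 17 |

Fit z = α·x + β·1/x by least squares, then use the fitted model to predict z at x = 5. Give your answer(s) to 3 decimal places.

From the data, Σx·x = 195, Σx·1/x = 4, Σ1/x·1/x = 266305/254016.
Moment sums: Σx·z = 384, Σ1/x·z = 4975/504.
Eliminating β: (266305/254016)·(row 1) − 4·(row 2) gives (15955073/84672)·α = (266305/254016)·384 − 4·(4975/504) = 960745/2646, so α = 30743840/15955073.
Then β = ((4975/504) − 4·(30743840/15955073))/(266305/254016) = 32924808/15955073.
At x = 5: ẑ = (30743840/15955073)·(5) + (32924808/15955073)·(1/5) = 801520808/79775365.

ẑ = 10.047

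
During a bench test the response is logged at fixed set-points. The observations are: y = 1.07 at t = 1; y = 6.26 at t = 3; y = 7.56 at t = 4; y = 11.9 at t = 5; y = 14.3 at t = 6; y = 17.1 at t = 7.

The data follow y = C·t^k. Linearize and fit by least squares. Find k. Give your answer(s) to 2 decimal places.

k = 1.43

Taking logs, ln y = k·ln t + ln C, so regress ln y on ln t.
Sums: Σln t = 7.8320, Σ(ln t)² = 12.7160, Σln y = 11.9006, Σln t·ln y = 19.0963.
Normal system: [[12.7160, 7.8320]; [7.8320, 6]]·[k, ln C]ᵀ = [19.0963, 11.9006]ᵀ.
Solving (det = 14.9557): k = 1.42905, ln C = 0.11805.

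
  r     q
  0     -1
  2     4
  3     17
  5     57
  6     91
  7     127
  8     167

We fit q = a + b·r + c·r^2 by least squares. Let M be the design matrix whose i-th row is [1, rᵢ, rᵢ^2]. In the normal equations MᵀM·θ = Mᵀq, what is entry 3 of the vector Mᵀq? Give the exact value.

21781

Entry 3 ↔ basis r^2, so (Mᵀq)_{3} = Σᵢ (r^2)·qᵢ = (0)·(-1) + (4)·(4) + (9)·(17) + (25)·(57) + (36)·(91) + (49)·(127) + (64)·(167) = 21781.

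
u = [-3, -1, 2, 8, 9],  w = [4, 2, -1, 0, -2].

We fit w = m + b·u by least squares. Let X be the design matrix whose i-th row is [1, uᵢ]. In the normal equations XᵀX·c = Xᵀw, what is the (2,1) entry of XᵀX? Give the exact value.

15

Row 2 ↔ basis u, column 1 ↔ basis 1, so (XᵀX)_{2,1} = Σᵢ u = (-3)·(1) + (-1)·(1) + (2)·(1) + (8)·(1) + (9)·(1) = 15.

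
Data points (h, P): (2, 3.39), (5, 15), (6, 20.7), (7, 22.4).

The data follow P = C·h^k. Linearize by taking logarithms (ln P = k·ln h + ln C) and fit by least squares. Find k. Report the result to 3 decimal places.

With ln Pᵢ as the transformed response and ln hᵢ as the regressor:
AᵀA = [[10.0677, 6.0403]; [6.0403, 4]], rhs = [16.6839, 10.0681]ᵀ  (here Σln h = 6.0403, Σ(ln h)² = 10.0677, Σln P = 10.0681, Σln h·ln P = 16.6839).
Solving (det = 3.7862): k = 1.56405, ln C = 0.15520.

k = 1.564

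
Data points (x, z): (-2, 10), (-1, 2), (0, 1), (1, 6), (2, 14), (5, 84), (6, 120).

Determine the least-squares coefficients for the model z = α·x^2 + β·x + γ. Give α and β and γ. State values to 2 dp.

Compute the Gram sums: Σx^2·x^2 = 1955, Σx^2·x = 341, Σx^2 = 71, Σx·x = 71, Σx = 11, Σ1 = 7.
For Aᵀz: Σx^2·z = 6524, Σx·z = 1152, Σz = 237.
Row-reducing yields α = 148591/47922, β = 60833/47922, γ = 3295/7987.

α = 3.10, β = 1.27, γ = 0.41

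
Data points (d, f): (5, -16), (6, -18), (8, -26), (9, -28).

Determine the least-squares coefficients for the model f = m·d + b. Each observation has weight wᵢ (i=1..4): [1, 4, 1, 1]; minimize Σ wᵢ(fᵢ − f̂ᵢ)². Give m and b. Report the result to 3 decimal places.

m = -3.317, b = 1.512

AᵀWA·[m, b]ᵀ = AᵀWf reads: 314·m + 46·b = -972;  46·m + 7·b = -142.
Δ = 314·7 − 46² = 82.
m = ((-972)·7 − 46·(-142))/82 = -136/41; b = (314·(-142) − 46·(-972))/82 = 62/41.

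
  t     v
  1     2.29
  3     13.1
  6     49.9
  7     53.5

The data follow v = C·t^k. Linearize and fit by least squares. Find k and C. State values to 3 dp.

Let Y = ln v. Fitting Y = k·ln t + ln C by least squares:
Sums: Σln t = 4.8363, Σ(ln t)² = 8.2039, Σln v = 11.2909, Σln t·ln v = 17.5762.
Normal system: [[8.2039, 4.8363]; [4.8363, 4]]·[k, ln C]ᵀ = [17.5762, 11.2909]ᵀ.
Solving (det = 9.4260): k = 1.66550, ln C = 0.80901, so C = exp(0.80901) = 2.24568.

k = 1.665, C = 2.246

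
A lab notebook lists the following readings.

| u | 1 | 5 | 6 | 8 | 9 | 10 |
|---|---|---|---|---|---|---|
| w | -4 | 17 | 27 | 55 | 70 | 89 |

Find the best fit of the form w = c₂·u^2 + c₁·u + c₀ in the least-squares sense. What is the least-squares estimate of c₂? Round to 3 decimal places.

Entries of MᵀM: Σu^2·u^2 = 22579, Σu^2·u = 2583, Σu^2 = 307, Σu·u = 307, Σu = 39, Σ1 = 6.
For Mᵀw: Σu^2·w = 19483, Σu·w = 2203, Σw = 254.
MᵀM·[c₂, c₁, c₀]ᵀ = Mᵀw becomes [[22579, 2583, 307]; [2583, 307, 39]; [307, 39, 6]]·[c₂, c₁, c₀]ᵀ = [19483, 2203, 254]ᵀ.
Row-reducing yields c₂ = 6821/6730, c₁ = -1093/1346, c₀ = -14291/3365.

c₂ = 1.014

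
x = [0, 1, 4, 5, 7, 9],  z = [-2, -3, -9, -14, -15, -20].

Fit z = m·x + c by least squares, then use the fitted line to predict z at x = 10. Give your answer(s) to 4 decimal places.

Entries of AᵀA: Σx·x = 172, Σx = 26, Σ1 = 6.
Right-hand side: Σx·z = -394, Σz = -63.
AᵀA·[m, c]ᵀ = Aᵀz becomes [[172, 26]; [26, 6]]·[m, c]ᵀ = [-394, -63]ᵀ.
Δ = 172·6 − 26² = 356.
m = ((-394)·6 − 26·(-63))/356 = -363/178; c = (172·(-63) − 26·(-394))/356 = -148/89.
At x = 10: ẑ = (-363/178)·(10) + (-148/89)·(1) = -1963/89.

ẑ = -22.0562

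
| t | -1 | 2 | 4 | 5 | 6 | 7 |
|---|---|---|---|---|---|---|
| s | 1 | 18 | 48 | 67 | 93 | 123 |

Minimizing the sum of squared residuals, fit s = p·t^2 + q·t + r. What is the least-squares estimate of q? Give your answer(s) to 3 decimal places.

q = 3.348

XᵀX·[p, q, r]ᵀ = Xᵀs reads: 4595·p + 755·q + 131·r = 11891;  755·p + 131·q + 23·r = 1981;  131·p + 23·q + 6·r = 350.
Row-reducing yields p = 5555/2832, q = 9481/2832, r = 631/236.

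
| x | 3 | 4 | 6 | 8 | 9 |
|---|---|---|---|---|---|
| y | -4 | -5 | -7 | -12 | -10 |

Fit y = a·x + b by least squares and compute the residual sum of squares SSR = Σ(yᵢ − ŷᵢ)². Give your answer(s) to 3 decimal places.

SSR = 5.815

Compute the Gram sums: Σx·x = 206, Σx = 30, Σ1 = 5.
And Σx·y = -260, Σy = -38.
Eliminating b: 5·(row 1) − 30·(row 2) gives 130·a = 5·(-260) − 30·(-38) = -160, so a = -16/13.
Then b = ((-38) − 30·(-16/13))/5 = -14/65.
Residuals: -6/65, 9/65, 3/5, -126/65, 84/65; SSR = 378/65.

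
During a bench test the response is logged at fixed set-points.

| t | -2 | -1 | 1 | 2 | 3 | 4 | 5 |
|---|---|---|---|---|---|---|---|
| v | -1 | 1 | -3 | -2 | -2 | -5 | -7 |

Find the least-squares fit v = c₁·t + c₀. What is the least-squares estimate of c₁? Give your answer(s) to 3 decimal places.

Compute the Gram sums: Σt·t = 60, Σt = 12, Σ1 = 7.
And Σt·v = -67, Σv = -19.
XᵀX·[c₁, c₀]ᵀ = Xᵀv becomes [[60, 12]; [12, 7]]·[c₁, c₀]ᵀ = [-67, -19]ᵀ.
Δ = 60·7 − 12² = 276.
c₁ = ((-67)·7 − 12·(-19))/276 = -241/276; c₀ = (60·(-19) − 12·(-67))/276 = -28/23.

c₁ = -0.873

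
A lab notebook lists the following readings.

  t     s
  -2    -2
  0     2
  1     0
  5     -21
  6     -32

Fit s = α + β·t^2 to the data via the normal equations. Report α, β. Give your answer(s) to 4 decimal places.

The normal equations are: 5·α + 66·β = -53;  66·α + 1938·β = -1685.
det = 5·1938 − 66² = 5334.
α = ((-53)·1938 − 66·(-1685))/5334 = 1416/889; β = (5·(-1685) − 66·(-53))/5334 = -4927/5334.

α = 1.5928, β = -0.9237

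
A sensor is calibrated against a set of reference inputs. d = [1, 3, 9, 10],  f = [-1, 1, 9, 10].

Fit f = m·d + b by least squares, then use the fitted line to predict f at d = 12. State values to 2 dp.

Entries of XᵀX: Σd·d = 191, Σd = 23, Σ1 = 4.
And Σd·f = 183, Σf = 19.
XᵀX·[m, b]ᵀ = Xᵀf becomes [[191, 23]; [23, 4]]·[m, b]ᵀ = [183, 19]ᵀ.
Δ = 191·4 − 23² = 235.
m = (183·4 − 23·19)/235 = 59/47; b = (191·19 − 23·183)/235 = -116/47.
At d = 12: f̂ = (59/47)·(12) + (-116/47)·(1) = 592/47.

f̂ = 12.60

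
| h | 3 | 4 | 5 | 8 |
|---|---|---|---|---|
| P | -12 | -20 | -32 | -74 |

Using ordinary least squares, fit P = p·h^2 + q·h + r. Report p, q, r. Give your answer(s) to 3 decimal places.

The normal system MᵀM·[p, q, r]ᵀ = MᵀP is [[5058, 728, 114]; [728, 114, 20]; [114, 20, 4]]·[p, q, r]ᵀ = [-5964, -868, -138]ᵀ.
Solving the 3×3 system (Gaussian elimination) gives p = -155/181, q = -552/181, r = 933/181.

p = -0.856, q = -3.050, r = 5.155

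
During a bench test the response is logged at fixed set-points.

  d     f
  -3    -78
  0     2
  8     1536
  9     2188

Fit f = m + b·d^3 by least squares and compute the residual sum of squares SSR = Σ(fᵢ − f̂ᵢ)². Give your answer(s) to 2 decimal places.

SSR = 1.77

The normal system XᵀX·[m, b]ᵀ = Xᵀf is [[4, 1214]; [1214, 794314]]·[m, b]ᵀ = [3648, 2383590]ᵀ.
Eliminating b: 794314·(row 1) − 1214·(row 2) gives 1703460·m = 794314·3648 − 1214·2383590 = 3979212, so m = 331601/141955.
Then b = (2383590 − 1214·(331601/141955))/794314 = 425474/141955.
Residuals: 83707/141955, -47691/141955, -131409/141955, 95393/141955; SSR = 251132/141955.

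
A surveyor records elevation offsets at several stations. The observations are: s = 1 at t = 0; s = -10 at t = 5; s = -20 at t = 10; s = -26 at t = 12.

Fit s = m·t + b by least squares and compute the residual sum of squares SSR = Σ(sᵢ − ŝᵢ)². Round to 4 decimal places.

From the data, Σt·t = 269, Σt = 27, Σ1 = 4.
For Aᵀs: Σt·s = -562, Σs = -55.
So AᵀA·[m, b]ᵀ = Aᵀs: [[269, 27]; [27, 4]]·[m, b]ᵀ = [-562, -55]ᵀ.
Eliminating b: 4·(row 1) − 27·(row 2) gives 347·m = 4·(-562) − 27·(-55) = -763, so m = -763/347.
Then b = ((-55) − 27·(-763/347))/4 = 379/347.
Residuals: -32/347, -34/347, 311/347, -245/347; SSR = 458/347.

SSR = 1.3199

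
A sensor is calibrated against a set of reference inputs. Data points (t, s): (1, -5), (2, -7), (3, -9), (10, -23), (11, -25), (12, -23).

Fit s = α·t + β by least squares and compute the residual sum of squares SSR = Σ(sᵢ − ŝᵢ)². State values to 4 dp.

The normal system AᵀA·[α, β]ᵀ = Aᵀs is [[379, 39]; [39, 6]]·[α, β]ᵀ = [-827, -92]ᵀ.
Eliminating β: 6·(row 1) − 39·(row 2) gives 753·α = 6·(-827) − 39·(-92) = -1374, so α = -458/251.
Then β = ((-92) − 39·(-458/251))/6 = -2615/753.
Residuals: 224/753, 92/753, -40/753, -964/753, -1096/753, 1784/753; SSR = 7136/753.

SSR = 9.4768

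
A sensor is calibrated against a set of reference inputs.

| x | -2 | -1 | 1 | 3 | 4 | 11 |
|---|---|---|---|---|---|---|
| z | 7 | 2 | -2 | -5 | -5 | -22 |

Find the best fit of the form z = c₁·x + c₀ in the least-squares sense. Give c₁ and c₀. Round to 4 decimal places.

c₁ = -2.0884, c₀ = 1.4024

The normal equations are: 152·c₁ + 16·c₀ = -295;  16·c₁ + 6·c₀ = -25.
(Σx·x = 152, Σx = 16, Σ1 = 6, Σx·z = -295, Σz = -25.)
det = 152·6 − 16² = 656.
c₁ = ((-295)·6 − 16·(-25))/656 = -685/328; c₀ = (152·(-25) − 16·(-295))/656 = 115/82.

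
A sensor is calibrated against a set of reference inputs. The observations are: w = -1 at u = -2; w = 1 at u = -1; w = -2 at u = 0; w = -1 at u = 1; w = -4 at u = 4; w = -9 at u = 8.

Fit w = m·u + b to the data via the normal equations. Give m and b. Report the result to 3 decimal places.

From the data, Σu·u = 86, Σu = 10, Σ1 = 6.
And Σu·w = -88, Σw = -16.
So MᵀM·[m, b]ᵀ = Mᵀw: [[86, 10]; [10, 6]]·[m, b]ᵀ = [-88, -16]ᵀ.
Determinant 86·6 − 10² = 416.
m = ((-88)·6 − 10·(-16))/416 = -23/26; b = (86·(-16) − 10·(-88))/416 = -31/26.

m = -0.885, b = -1.192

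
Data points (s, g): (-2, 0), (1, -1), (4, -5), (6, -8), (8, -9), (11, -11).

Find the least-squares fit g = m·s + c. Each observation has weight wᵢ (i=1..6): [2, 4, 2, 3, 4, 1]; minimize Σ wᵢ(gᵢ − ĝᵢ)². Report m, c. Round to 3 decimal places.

m = -0.996, c = -1.019

AᵀWA·[m, c]ᵀ = AᵀWg reads: 529·m + 69·c = -597;  69·m + 16·c = -85.
(Σwᵢ·s·s = 529, Σwᵢ·s = 69, Σwᵢ·1 = 16, Σwᵢ·s·g = -597, Σwᵢ·g = -85.)
Eliminating c: 16·(row 1) − 69·(row 2) gives 3703·m = 16·(-597) − 69·(-85) = -3687, so m = -3687/3703.
Then c = ((-85) − 69·(-3687/3703))/16 = -164/161.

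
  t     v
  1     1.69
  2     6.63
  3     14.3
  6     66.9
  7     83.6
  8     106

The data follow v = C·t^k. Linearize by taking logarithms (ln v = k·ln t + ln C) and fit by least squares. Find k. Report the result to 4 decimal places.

k = 2.0183

Taking logs, ln v = k·ln t + ln C, so regress ln v on ln t.
AᵀA = [[13.0084, 7.6089]; [7.6089, 6]], rhs = [30.0749, 18.3693]ᵀ  (here Σln t = 7.6089, Σ(ln t)² = 13.0084, Σln v = 18.3693, Σln t·ln v = 30.0749).
Solving (det = 20.1558): k = 2.01828, ln C = 0.50207.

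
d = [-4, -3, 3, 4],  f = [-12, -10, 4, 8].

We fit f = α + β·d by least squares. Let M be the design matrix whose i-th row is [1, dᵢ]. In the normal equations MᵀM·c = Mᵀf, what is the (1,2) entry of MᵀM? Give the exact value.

Row 1 ↔ basis 1, column 2 ↔ basis d, so (MᵀM)_{1,2} = Σᵢ d = (1)·(-4) + (1)·(-3) + (1)·(3) + (1)·(4) = 0.

0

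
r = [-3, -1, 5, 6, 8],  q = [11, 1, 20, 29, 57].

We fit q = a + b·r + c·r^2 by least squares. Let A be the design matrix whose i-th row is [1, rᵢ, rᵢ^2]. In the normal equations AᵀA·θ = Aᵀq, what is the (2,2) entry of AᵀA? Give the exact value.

Row 2 ↔ basis r, column 2 ↔ basis r, so (AᵀA)_{2,2} = Σᵢ (r)·(r) = (-3)·(-3) + (-1)·(-1) + (5)·(5) + (6)·(6) + (8)·(8) = 135.

135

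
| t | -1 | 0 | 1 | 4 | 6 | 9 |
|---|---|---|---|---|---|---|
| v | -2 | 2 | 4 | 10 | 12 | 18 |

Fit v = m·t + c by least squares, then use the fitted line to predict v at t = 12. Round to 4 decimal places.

AᵀA·[m, c]ᵀ = Aᵀv reads: 135·m + 19·c = 280;  19·m + 6·c = 44.
(Σt·t = 135, Σt = 19, Σ1 = 6, Σt·v = 280, Σv = 44.)
Eliminating c: 6·(row 1) − 19·(row 2) gives 449·m = 6·280 − 19·44 = 844, so m = 844/449.
Then c = (44 − 19·(844/449))/6 = 620/449.
At t = 12: v̂ = (844/449)·(12) + (620/449)·(1) = 10748/449.

v̂ = 23.9376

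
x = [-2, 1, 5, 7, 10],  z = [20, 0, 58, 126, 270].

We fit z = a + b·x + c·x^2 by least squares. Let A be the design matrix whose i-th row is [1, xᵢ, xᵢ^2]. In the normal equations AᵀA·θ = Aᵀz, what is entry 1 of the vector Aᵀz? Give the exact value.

474

Entry 1 ↔ basis 1, so (Aᵀz)_{1} = Σᵢ zᵢ = (1)·(20) + (1)·(0) + (1)·(58) + (1)·(126) + (1)·(270) = 474.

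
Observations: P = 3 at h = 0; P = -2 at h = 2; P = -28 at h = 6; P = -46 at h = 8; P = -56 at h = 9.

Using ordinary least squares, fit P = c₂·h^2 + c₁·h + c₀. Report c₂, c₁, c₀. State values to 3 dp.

c₂ = -0.500, c₁ = -2.150, c₀ = 3.450

With design matrix A, AᵀA = [[11969, 1465, 185]; [1465, 185, 25]; [185, 25, 5]] and AᵀP = [-8496, -1044, -129]ᵀ.
Row-reducing yields c₂ = -1/2, c₁ = -43/20, c₀ = 69/20.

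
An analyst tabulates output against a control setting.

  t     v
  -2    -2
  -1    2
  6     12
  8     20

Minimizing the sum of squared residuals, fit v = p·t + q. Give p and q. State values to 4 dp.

p = 1.9532, q = 2.6288

AᵀA·[p, q]ᵀ = Aᵀv reads: 105·p + 11·q = 234;  11·p + 4·q = 32.
Δ = 105·4 − 11² = 299.
p = (234·4 − 11·32)/299 = 584/299; q = (105·32 − 11·234)/299 = 786/299.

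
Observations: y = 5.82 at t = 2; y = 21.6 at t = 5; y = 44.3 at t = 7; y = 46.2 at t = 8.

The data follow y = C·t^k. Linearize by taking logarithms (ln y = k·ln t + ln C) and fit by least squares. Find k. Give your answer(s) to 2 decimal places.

k = 1.54

Taking logs, ln y = k·ln t + ln C, so regress ln y on ln t.
AᵀA = [[11.1814, 6.3279]; [6.3279, 4]], rhs = [21.5135, 12.4580]ᵀ  (here Σln t = 6.3279, Σ(ln t)² = 11.1814, Σln y = 12.4580, Σln t·ln y = 21.5135).
Solving (det = 4.6828): k = 1.54202, ln C = 0.67504.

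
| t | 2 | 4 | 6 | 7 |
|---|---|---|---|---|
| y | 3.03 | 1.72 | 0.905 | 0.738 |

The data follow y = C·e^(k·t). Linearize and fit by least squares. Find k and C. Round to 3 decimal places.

k = -0.289, C = 5.392

With ln yᵢ as the transformed response and tᵢ as the regressor:
Σt = 19.0000, Σ(t)² = 105.0000, Σln y = 1.2473, Σt·ln y = 1.6608.
Equations: 105.0000·k + 19.0000·ln C = 1.6608;  19.0000·k + 4·ln C = 1.2473.
Slope k = (n·Σt·ln y − Σt·Σln y)/(n·Σ(t)² − (Σt)²) = (4·1.6608 − 19.0000·1.2473)/59.0000 = -0.28906; ln C = (Σln y − k·Σt)/n = 1.68485, so C = exp(1.68485) = 5.39165.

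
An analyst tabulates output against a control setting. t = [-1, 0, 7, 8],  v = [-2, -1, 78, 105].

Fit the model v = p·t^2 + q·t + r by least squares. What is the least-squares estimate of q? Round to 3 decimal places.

q = 0.287

Entries of AᵀA: Σt^2·t^2 = 6498, Σt^2·t = 854, Σt^2 = 114, Σt·t = 114, Σt = 14, Σ1 = 4.
And Σt^2·v = 10540, Σt·v = 1388, Σv = 180.
So AᵀA·[p, q, r]ᵀ = Aᵀv: [[6498, 854, 114]; [854, 114, 14]; [114, 14, 4]]·[p, q, r]ᵀ = [10540, 1388, 180]ᵀ.
Solving the 3×3 system (Gaussian elimination) gives p = 13/8, q = 149/520, r = -301/130.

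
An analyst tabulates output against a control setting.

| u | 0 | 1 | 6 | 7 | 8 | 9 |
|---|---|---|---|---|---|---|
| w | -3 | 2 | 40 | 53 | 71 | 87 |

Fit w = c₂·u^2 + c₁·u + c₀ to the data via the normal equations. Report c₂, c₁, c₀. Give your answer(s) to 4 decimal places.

c₂ = 0.9501, c₁ = 1.3433, c₀ = -1.8524

From the data, Σu^2·u^2 = 14355, Σu^2·u = 1801, Σu^2 = 231, Σu·u = 231, Σu = 31, Σ1 = 6.
For Xᵀw: Σu^2·w = 15630, Σu·w = 1964, Σw = 250.
Normal equations: [[14355, 1801, 231]; [1801, 231, 31]; [231, 31, 6]]·[c₂, c₁, c₀]ᵀ = [15630, 1964, 250]ᵀ.
Solving the 3×3 system (Gaussian elimination) gives c₂ = 10147/10680, c₁ = 23911/17800, c₀ = -49459/26700.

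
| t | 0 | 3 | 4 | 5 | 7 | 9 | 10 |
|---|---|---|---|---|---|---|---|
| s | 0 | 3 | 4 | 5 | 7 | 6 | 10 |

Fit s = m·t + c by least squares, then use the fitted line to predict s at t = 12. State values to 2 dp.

ŝ = 10.62

The normal equations are: 280·m + 38·c = 253;  38·m + 7·c = 35.
Eliminating c: 7·(row 1) − 38·(row 2) gives 516·m = 7·253 − 38·35 = 441, so m = 147/172.
Then c = (35 − 38·(147/172))/7 = 31/86.
At t = 12: ŝ = (147/172)·(12) + (31/86)·(1) = 913/86.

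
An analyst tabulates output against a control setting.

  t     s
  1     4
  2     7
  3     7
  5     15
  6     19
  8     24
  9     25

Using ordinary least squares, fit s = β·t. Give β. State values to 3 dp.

From the data, Σt·t = 220.
For Mᵀs: Σt·s = 645.
Normal equations: [[220]]·[β]ᵀ = [645]ᵀ.
β = 645/220 = 2.93182.

β = 2.932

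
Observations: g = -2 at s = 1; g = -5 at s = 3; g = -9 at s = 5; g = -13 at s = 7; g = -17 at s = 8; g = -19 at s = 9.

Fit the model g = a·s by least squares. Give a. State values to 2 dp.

Forming AᵀA = [[229]] and Aᵀg = [-460]ᵀ gives AᵀA·[a]ᵀ = Aᵀg.
Hence a = -460 / 229 ≈ -2.00873.

a = -2.01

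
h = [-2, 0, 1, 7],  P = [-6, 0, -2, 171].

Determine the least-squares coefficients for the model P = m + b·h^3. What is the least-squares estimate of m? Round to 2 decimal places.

m = -1.50

Forming MᵀM = [[4, 336]; [336, 117714]] and MᵀP = [163, 58699]ᵀ gives MᵀM·[m, b]ᵀ = MᵀP.
Eliminating b: 117714·(row 1) − 336·(row 2) gives 357960·m = 117714·163 − 336·58699 = -535482, so m = -89247/59660.
Then b = (58699 − 336·(-89247/59660))/117714 = 45007/89490.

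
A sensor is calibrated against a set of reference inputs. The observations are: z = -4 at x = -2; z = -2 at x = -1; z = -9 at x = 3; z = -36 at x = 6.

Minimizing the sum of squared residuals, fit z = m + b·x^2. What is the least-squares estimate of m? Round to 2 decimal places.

m = -0.44

From the data, Σ1 = 4, Σx^2 = 50, Σx^2·x^2 = 1394.
For Mᵀz: Σz = -51, Σx^2·z = -1395.
So MᵀM·[m, b]ᵀ = Mᵀz: [[4, 50]; [50, 1394]]·[m, b]ᵀ = [-51, -1395]ᵀ.
Δ = 4·1394 − 50² = 3076.
m = ((-51)·1394 − 50·(-1395))/3076 = -336/769; b = (4·(-1395) − 50·(-51))/3076 = -1515/1538.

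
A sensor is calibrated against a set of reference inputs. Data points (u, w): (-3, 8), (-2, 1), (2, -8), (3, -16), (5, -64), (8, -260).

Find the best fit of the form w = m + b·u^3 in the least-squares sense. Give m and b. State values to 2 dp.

m = -3.42, b = -0.50

XᵀX·[m, b]ᵀ = Xᵀw reads: 6·m + 637·b = -339;  637·m + 279355·b = -141840.
Eliminating b: 279355·(row 1) − 637·(row 2) gives 1270361·m = 279355·(-339) − 637·(-141840) = -4349265, so m = -4349265/1270361.
Then b = ((-141840) − 637·(-4349265/1270361))/279355 = -635097/1270361.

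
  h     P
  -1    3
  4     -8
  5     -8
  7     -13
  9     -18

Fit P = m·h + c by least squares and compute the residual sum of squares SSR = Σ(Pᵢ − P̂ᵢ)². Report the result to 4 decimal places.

SSR = 2.6197

From the data, Σh·h = 172, Σh = 24, Σ1 = 5.
For MᵀP: Σh·P = -328, ΣP = -44.
MᵀM·[m, c]ᵀ = MᵀP becomes [[172, 24]; [24, 5]]·[m, c]ᵀ = [-328, -44]ᵀ.
Determinant 172·5 − 24² = 284.
m = ((-328)·5 − 24·(-44))/284 = -146/71; c = (172·(-44) − 24·(-328))/284 = 76/71.
Residuals: -9/71, -60/71, 86/71, 23/71, -40/71; SSR = 186/71.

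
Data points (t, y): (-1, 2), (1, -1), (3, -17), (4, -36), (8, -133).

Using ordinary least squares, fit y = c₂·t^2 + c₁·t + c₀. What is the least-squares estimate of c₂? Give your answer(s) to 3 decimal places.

From the data, Σt^2·t^2 = 4435, Σt^2·t = 603, Σt^2 = 91, Σt·t = 91, Σt = 15, Σ1 = 5.
Moment sums: Σt^2·y = -9240, Σt·y = -1262, Σy = -185.
So AᵀA·[c₂, c₁, c₀]ᵀ = Aᵀy: [[4435, 603, 91]; [603, 91, 15]; [91, 15, 5]]·[c₂, c₁, c₀]ᵀ = [-9240, -1262, -185]ᵀ.
Solving the 3×3 system (Gaussian elimination) gives c₂ = -11515/5914, c₁ = -4144/2957, c₀ = 15619/5914.

c₂ = -1.947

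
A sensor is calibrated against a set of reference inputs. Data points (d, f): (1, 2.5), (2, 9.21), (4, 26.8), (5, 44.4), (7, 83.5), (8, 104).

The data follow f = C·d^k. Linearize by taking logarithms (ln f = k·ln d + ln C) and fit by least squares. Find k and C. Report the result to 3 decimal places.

Linearized form: ln f = k·ln d + ln C. From the 6 transformed points,
Σln d = 7.7142, Σ(ln d)² = 13.1032, Σln f = 19.2875, Σln d·ln f = 30.4708.
Equations: 13.1032·k + 7.7142·ln C = 30.4708;  7.7142·k + 6·ln C = 19.2875.
Δ = 13.1032·6 − (7.7142)² = 19.1098; k = (30.4708·6 − 7.7142·19.2875)/19.1098 = 1.78111, ln C = (13.1032·19.2875 − 7.7142·30.4708)/19.1098 = 0.92460, so C = exp(0.92460) = 2.52086.

k = 1.781, C = 2.521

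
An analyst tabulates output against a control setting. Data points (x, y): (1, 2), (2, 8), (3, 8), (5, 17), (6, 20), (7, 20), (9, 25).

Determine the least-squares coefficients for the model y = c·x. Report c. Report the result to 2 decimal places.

c = 2.99

Sums needed: Σx·x = 205.
And Σx·y = 612.
MᵀM·[c]ᵀ = Mᵀy becomes [[205]]·[c]ᵀ = [612]ᵀ.
c = 612/205 = 2.98537.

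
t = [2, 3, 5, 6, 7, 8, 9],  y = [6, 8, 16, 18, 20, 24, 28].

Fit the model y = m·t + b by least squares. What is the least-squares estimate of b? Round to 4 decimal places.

The normal system XᵀX·[m, b]ᵀ = Xᵀy is [[268, 40]; [40, 7]]·[m, b]ᵀ = [808, 120]ᵀ.
det = 268·7 − 40² = 276.
m = (808·7 − 40·120)/276 = 214/69; b = (268·120 − 40·808)/276 = -40/69.

b = -0.5797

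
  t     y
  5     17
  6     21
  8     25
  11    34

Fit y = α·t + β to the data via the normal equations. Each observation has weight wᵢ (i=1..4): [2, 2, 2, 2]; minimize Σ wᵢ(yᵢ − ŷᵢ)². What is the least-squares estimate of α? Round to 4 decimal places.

The normal equations are: 492·α + 60·β = 1570;  60·α + 8·β = 194.
Eliminating β: 8·(row 1) − 60·(row 2) gives 336·α = 8·1570 − 60·194 = 920, so α = 115/42.
Then β = (194 − 60·(115/42))/8 = 26/7.

α = 2.7381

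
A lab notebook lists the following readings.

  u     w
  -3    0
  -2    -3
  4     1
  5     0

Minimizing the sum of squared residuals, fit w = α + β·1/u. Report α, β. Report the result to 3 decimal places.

α = -0.150, β = 3.651

Compute the Gram sums: Σ1 = 4, Σ1/u = -23/60, Σ1/u·1/u = 1669/3600.
Moment sums: Σw = -2, Σ1/u·w = 7/4.
MᵀM·[α, β]ᵀ = Mᵀw becomes [[4, -23/60]; [-23/60, 1669/3600]]·[α, β]ᵀ = [-2, 7/4]ᵀ.
det = 4·(1669/3600) − (-23/60)² = 683/400.
α = ((-2)·(1669/3600) − (-23/60)·(7/4))/(683/400) = -923/6147; β = (4·(7/4) − (-23/60)·(-2))/(683/400) = 7480/2049.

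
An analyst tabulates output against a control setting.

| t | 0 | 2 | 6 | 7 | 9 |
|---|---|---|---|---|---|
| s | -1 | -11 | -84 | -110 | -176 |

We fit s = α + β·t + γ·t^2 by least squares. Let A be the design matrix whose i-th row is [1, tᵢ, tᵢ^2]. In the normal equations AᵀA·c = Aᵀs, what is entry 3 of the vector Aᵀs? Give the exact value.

Entry 3 ↔ basis t^2, so (Aᵀs)_{3} = Σᵢ (t^2)·sᵢ = (0)·(-1) + (4)·(-11) + (36)·(-84) + (49)·(-110) + (81)·(-176) = -22714.

-22714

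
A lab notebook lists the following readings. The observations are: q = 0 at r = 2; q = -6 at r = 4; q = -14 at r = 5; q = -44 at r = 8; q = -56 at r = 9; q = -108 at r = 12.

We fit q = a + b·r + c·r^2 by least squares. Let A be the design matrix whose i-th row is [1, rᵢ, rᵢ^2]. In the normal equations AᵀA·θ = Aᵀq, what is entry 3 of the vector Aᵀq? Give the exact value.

-23350

Entry 3 ↔ basis r^2, so (Aᵀq)_{3} = Σᵢ (r^2)·qᵢ = (4)·(0) + (16)·(-6) + (25)·(-14) + (64)·(-44) + (81)·(-56) + (144)·(-108) = -23350.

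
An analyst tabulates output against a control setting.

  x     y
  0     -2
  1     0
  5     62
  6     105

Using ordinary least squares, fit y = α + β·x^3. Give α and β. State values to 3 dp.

The normal system AᵀA·[α, β]ᵀ = Aᵀy is [[4, 342]; [342, 62282]]·[α, β]ᵀ = [165, 30430]ᵀ.
Δ = 4·62282 − 342² = 132164.
α = (165·62282 − 342·30430)/132164 = -3435/3478; β = (4·30430 − 342·165)/132164 = 32645/66082.

α = -0.988, β = 0.494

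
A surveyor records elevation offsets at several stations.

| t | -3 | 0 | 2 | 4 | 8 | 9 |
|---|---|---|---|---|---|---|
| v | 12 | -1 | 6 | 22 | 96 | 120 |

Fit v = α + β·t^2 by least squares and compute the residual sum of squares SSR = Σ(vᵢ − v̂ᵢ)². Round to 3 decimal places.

Compute the Gram sums: Σ1 = 6, Σt^2 = 174, Σt^2·t^2 = 11010.
And Σv = 255, Σt^2·v = 16348.
So MᵀM·[α, β]ᵀ = Mᵀv: [[6, 174]; [174, 11010]]·[α, β]ᵀ = [255, 16348]ᵀ.
Δ = 6·11010 − 174² = 35784.
α = (255·11010 − 174·16348)/35784 = -881/852; β = (6·16348 − 174·255)/35784 = 1279/852.
Residuals: -203/426, 29/852, 877/852, -839/852, 817/852, -239/426; SSR = 2975/852.

SSR = 3.492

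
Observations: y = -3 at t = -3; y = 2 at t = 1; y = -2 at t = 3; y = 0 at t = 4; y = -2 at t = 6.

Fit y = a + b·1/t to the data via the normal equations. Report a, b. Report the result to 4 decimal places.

a = -2.0625, b = 3.7500

Normal-equation sums: Σ1 = 5, Σ1/t = 17/12, Σ1/t·1/t = 21/16.
For Mᵀy: Σy = -5, Σ1/t·y = 2.
So MᵀM·[a, b]ᵀ = Mᵀy: [[5, 17/12]; [17/12, 21/16]]·[a, b]ᵀ = [-5, 2]ᵀ.
Δ = 5·(21/16) − (17/12)² = 41/9.
a = ((-5)·(21/16) − (17/12)·2)/(41/9) = -33/16; b = (5·2 − (17/12)·(-5))/(41/9) = 15/4.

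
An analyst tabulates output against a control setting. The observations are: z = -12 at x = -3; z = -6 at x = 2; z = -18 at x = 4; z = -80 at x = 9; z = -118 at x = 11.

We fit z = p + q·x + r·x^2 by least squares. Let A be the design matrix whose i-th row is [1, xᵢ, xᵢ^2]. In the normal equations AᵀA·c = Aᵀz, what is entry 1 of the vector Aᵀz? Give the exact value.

Entry 1 ↔ basis 1, so (Aᵀz)_{1} = Σᵢ zᵢ = (1)·(-12) + (1)·(-6) + (1)·(-18) + (1)·(-80) + (1)·(-118) = -234.

-234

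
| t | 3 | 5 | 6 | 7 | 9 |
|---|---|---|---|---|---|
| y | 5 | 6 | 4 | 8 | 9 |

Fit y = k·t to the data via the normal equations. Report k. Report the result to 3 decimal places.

k = 1.030

Normal-equation sums: Σt·t = 200.
And Σt·y = 206.
Normal equations: [[200]]·[k]ᵀ = [206]ᵀ.
Hence k = 206 / 200 ≈ 1.03.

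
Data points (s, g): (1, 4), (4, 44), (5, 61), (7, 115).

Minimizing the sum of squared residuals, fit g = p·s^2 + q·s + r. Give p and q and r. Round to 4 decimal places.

From the data, Σs^2·s^2 = 3283, Σs^2·s = 533, Σs^2 = 91, Σs·s = 91, Σs = 17, Σ1 = 4.
Moment sums: Σs^2·g = 7868, Σs·g = 1290, Σg = 224.
XᵀX·[p, q, r]ᵀ = Xᵀg becomes [[3283, 533, 91]; [533, 91, 17]; [91, 17, 4]]·[p, q, r]ᵀ = [7868, 1290, 224]ᵀ.
Row-reducing yields p = 113/60, q = 1001/300, r = -77/75.

p = 1.8833, q = 3.3367, r = -1.0267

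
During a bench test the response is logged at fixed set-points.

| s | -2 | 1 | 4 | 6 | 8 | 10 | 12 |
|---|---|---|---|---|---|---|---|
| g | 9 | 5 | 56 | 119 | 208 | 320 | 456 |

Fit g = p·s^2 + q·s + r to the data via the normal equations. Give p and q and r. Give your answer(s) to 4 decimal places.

From the data, Σs^2·s^2 = 36401, Σs^2·s = 3513, Σs^2 = 365, Σs·s = 365, Σs = 39, Σ1 = 7.
For Mᵀg: Σs^2·g = 116197, Σs·g = 11261, Σg = 1173.
MᵀM·[p, q, r]ᵀ = Mᵀg becomes [[36401, 3513, 365]; [3513, 365, 39]; [365, 39, 7]]·[p, q, r]ᵀ = [116197, 11261, 1173]ᵀ.
Inverting the 3×3 Gram matrix, [p, q, r]ᵀ = [1991267/659609, 1158902/659609, 244532/659609]ᵀ.

p = 3.0189, q = 1.7570, r = 0.3707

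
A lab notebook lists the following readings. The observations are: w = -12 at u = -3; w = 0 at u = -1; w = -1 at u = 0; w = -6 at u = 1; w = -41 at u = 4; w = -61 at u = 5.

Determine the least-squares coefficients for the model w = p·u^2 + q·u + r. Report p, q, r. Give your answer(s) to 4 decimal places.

p = -1.9413, q = -2.2707, r = -1.0710

Sums needed: Σu^2·u^2 = 964, Σu^2·u = 162, Σu^2 = 52, Σu·u = 52, Σu = 6, Σ1 = 6.
And Σu^2·w = -2295, Σu·w = -439, Σw = -121.
So XᵀX·[p, q, r]ᵀ = Xᵀw: [[964, 162, 52]; [162, 52, 6]; [52, 6, 6]]·[p, q, r]ᵀ = [-2295, -439, -121]ᵀ.
Solving the 3×3 system (Gaussian elimination) gives p = -33527/17270, q = -713/314, r = -9248/8635.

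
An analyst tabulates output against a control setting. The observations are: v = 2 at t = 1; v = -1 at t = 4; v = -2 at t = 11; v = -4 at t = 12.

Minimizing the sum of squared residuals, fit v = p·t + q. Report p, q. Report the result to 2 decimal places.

p = -0.43, q = 1.76

Setting ∂/∂p … = 0 gives: 282·p + 28·q = -72;  28·p + 4·q = -5.
Δ = 282·4 − 28² = 344.
p = ((-72)·4 − 28·(-5))/344 = -37/86; q = (282·(-5) − 28·(-72))/344 = 303/172.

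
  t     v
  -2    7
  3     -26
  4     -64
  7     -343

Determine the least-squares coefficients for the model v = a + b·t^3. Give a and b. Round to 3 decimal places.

a = -0.048, b = -1.000

Normal-equation sums: Σ1 = 4, Σt^3 = 426, Σt^3·t^3 = 122538.
For Aᵀv: Σv = -426, Σt^3·v = -122503.
Δ = 4·122538 − 426² = 308676.
a = ((-426)·122538 − 426·(-122503))/308676 = -2485/51446; b = (4·(-122503) − 426·(-426))/308676 = -77134/77169.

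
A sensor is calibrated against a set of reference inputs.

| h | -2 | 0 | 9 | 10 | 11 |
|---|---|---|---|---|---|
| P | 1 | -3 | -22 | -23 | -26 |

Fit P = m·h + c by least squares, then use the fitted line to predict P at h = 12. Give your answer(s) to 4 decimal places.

With design matrix M, MᵀM = [[306, 28]; [28, 5]] and MᵀP = [-716, -73]ᵀ.
Δ = 306·5 − 28² = 746.
m = ((-716)·5 − 28·(-73))/746 = -768/373; c = (306·(-73) − 28·(-716))/746 = -1145/373.
At h = 12: P̂ = (-768/373)·(12) + (-1145/373)·(1) = -10361/373.

P̂ = -27.7775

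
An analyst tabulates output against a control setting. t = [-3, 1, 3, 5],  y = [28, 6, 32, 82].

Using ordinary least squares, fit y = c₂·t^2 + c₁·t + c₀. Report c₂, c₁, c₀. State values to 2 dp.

The normal equations are: 788·c₂ + 126·c₁ + 44·c₀ = 2596;  126·c₂ + 44·c₁ + 6·c₀ = 428;  44·c₂ + 6·c₁ + 4·c₀ = 148.
Solving the 3×3 system (Gaussian elimination) gives c₂ = 269/88, c₁ = 71/110, c₀ = 1059/440.

c₂ = 3.06, c₁ = 0.65, c₀ = 2.41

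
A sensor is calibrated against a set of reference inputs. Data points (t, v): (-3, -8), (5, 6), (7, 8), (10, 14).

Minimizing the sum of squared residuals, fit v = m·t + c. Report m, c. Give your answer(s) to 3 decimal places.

m = 1.671, c = -2.938

Forming AᵀA = [[183, 19]; [19, 4]] and Aᵀv = [250, 20]ᵀ gives AᵀA·[m, c]ᵀ = Aᵀv.
Eliminating c: 4·(row 1) − 19·(row 2) gives 371·m = 4·250 − 19·20 = 620, so m = 620/371.
Then c = (20 − 19·(620/371))/4 = -1090/371.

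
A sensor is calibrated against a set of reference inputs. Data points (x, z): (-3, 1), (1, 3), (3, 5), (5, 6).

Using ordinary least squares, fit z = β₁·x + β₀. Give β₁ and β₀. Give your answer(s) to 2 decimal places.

Compute the Gram sums: Σx·x = 44, Σx = 6, Σ1 = 4.
Right-hand side: Σx·z = 45, Σz = 15.
AᵀA·[β₁, β₀]ᵀ = Aᵀz becomes [[44, 6]; [6, 4]]·[β₁, β₀]ᵀ = [45, 15]ᵀ.
det = 44·4 − 6² = 140.
β₁ = (45·4 − 6·15)/140 = 9/14; β₀ = (44·15 − 6·45)/140 = 39/14.

β₁ = 0.64, β₀ = 2.79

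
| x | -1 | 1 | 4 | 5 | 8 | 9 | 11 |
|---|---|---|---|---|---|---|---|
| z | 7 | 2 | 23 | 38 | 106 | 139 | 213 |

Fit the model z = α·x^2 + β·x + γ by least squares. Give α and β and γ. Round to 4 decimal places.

Setting ∂/∂α … = 0 gives: 26181·α + 2761·β + 309·γ = 45143;  2761·α + 309·β + 37·γ = 4719;  309·α + 37·β + 7·γ = 528.
(Σx^2·x^2 = 26181, Σx^2·x = 2761, Σx^2 = 309, Σx·x = 309, Σx = 37, Σ1 = 7, Σx^2·z = 45143, Σx·z = 4719, Σz = 528.)
Row-reducing yields α = 529171/263816, β = -776513/263816, γ = 322285/131908.

α = 2.0058, β = -2.9434, γ = 2.4433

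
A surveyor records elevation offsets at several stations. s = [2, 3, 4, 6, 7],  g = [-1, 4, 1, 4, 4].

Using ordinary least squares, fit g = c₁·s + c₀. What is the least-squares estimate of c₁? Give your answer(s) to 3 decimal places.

c₁ = 0.767

Sums needed: Σs·s = 114, Σs = 22, Σ1 = 5.
Right-hand side: Σs·g = 66, Σg = 12.
MᵀM·[c₁, c₀]ᵀ = Mᵀg becomes [[114, 22]; [22, 5]]·[c₁, c₀]ᵀ = [66, 12]ᵀ.
Eliminating c₀: 5·(row 1) − 22·(row 2) gives 86·c₁ = 5·66 − 22·12 = 66, so c₁ = 33/43.
Then c₀ = (12 − 22·(33/43))/5 = -42/43.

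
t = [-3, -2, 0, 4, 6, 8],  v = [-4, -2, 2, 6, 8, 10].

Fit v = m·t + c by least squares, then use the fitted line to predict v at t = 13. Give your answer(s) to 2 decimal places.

MᵀM·[m, c]ᵀ = Mᵀv reads: 129·m + 13·c = 168;  13·m + 6·c = 20.
Determinant 129·6 − 13² = 605.
m = (168·6 − 13·20)/605 = 68/55; c = (129·20 − 13·168)/605 = 36/55.
At t = 13: v̂ = (68/55)·(13) + (36/55)·(1) = 184/11.

v̂ = 16.73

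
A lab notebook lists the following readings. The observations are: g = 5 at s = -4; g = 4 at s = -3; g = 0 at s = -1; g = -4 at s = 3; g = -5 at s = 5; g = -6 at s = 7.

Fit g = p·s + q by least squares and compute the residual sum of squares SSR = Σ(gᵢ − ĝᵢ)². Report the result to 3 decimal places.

SSR = 4.734

Setting ∂/∂p … = 0 gives: 109·p + 7·q = -111;  7·p + 6·q = -6.
det = 109·6 − 7² = 605.
p = ((-111)·6 − 7·(-6))/605 = -624/605; q = (109·(-6) − 7·(-111))/605 = 123/605.
Residuals: 406/605, 85/121, -747/605, -61/55, -28/605, 123/121; SSR = 2864/605.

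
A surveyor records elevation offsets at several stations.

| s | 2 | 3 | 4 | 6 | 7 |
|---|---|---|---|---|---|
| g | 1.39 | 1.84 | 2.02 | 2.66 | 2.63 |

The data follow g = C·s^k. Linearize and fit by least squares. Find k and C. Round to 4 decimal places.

With ln gᵢ as the transformed response and ln sᵢ as the regressor:
AᵀA = [[10.6062, 6.9157]; [6.9157, 5]], rhs = [5.5074, 3.5875]ᵀ  (here Σln s = 6.9157, Σ(ln s)² = 10.6062, Σln g = 3.5875, Σln s·ln g = 5.5074).
Solving (det = 5.2037): k = 0.52409, ln C = -0.00740, so C = exp(-0.00740) = 0.99263.

k = 0.5241, C = 0.9926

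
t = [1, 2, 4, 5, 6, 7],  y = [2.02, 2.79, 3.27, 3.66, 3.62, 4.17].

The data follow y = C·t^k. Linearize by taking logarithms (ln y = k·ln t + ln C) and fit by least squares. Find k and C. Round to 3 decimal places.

k = 0.341, C = 2.080

Let Y = ln y. Fitting Y = k·ln t + ln C by least squares:
XᵀX = [[11.9895, 7.4265]; [7.4265, 6]], rhs = [9.5255, 6.9258]ᵀ  (here Σln t = 7.4265, Σ(ln t)² = 11.9895, Σln y = 6.9258, Σln t·ln y = 9.5255).
Solving (det = 16.7835): k = 0.34071, ln C = 0.73258, so C = exp(0.73258) = 2.08044.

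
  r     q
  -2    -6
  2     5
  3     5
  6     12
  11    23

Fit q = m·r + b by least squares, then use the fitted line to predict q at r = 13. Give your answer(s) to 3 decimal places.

q̂ = 27.523

With design matrix X, XᵀX = [[174, 20]; [20, 5]] and Xᵀq = [362, 39]ᵀ.
Eliminating b: 5·(row 1) − 20·(row 2) gives 470·m = 5·362 − 20·39 = 1030, so m = 103/47.
Then b = (39 − 20·(103/47))/5 = -227/235.
At r = 13: q̂ = (103/47)·(13) + (-227/235)·(1) = 6468/235.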